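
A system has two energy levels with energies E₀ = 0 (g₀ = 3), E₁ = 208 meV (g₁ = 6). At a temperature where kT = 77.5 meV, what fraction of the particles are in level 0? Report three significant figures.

0.880

Eᵢ/kT = 0, 2.6839.
Z = Σ gᵢe^(−Eᵢ/kT) = 3·e^(−0) + 6·e^(−2.6839) = 3.0000 + 0.40978 = 3.4098.
P₀ = g₀ e^(−E₀/kT) / Z = 3.0000/3.4098 = 0.880.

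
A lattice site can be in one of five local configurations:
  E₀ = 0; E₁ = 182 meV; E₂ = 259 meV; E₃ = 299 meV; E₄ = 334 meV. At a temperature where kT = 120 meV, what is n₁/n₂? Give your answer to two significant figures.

n₁/n₂ = exp[−(E₁−E₂)/kT] = exp(−(-77 meV)/(120 meV)) = exp(0.6417) = 1.9.

1.9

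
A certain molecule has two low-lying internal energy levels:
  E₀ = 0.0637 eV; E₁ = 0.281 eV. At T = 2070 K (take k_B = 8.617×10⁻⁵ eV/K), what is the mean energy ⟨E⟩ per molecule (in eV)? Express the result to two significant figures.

0.11 eV

k_BT = 8.617×10⁻⁵ × 2070 K = 0.1784 eV.
Eᵢ/kT = 0.3571, 1.575.
Z = Σ e^(−Eᵢ/kT) = e^(−0.3571) + e^(−1.575) = 0.6997 + 0.2070 = 0.9067.
⟨E⟩ = Σ Eᵢ e^(−Eᵢ/kT) / Z = (0.0637·0.6997 + 0.281·0.2070) / 0.9067 = 0.11 eV.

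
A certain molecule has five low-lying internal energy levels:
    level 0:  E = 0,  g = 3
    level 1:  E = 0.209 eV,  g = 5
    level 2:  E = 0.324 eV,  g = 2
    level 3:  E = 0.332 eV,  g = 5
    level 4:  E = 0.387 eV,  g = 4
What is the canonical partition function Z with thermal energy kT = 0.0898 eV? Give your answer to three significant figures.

Eᵢ/kT = 0, 2.3274, 3.6080, 3.6971, 4.3096.
Z = Σ gᵢe^(−Eᵢ/kT) = 3·e^(−0) + 5·e^(−2.3274) + 2·e^(−3.6080) + 5·e^(−3.6971) + 4·e^(−4.3096) = 3.0000 + 0.48775 + 0.054212 + 0.12398 + 0.053756 = 3.7197.

Z = 3.72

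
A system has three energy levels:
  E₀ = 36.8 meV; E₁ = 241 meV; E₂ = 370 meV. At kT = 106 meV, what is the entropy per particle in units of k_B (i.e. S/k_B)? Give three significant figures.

0.523

Eᵢ/kT = 0.34717, 2.2736, 3.4906.
Z = Σ e^(−Eᵢ/kT) = e^(−0.34717) + e^(−2.2736) + e^(−3.4906) = 0.70669 + 0.10294 + 0.030483 = 0.84011.
⟨E⟩ = Σ EᵢPᵢ = 73.911 meV.
S/k_B = ln Z + ⟨E⟩/kT = ln(0.84011) + 73.911/106 = -0.17422 + 0.69727 = 0.523.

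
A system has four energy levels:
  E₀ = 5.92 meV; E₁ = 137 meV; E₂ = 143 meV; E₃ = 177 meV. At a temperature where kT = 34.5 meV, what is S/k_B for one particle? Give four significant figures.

0.2327

Eᵢ/kT = 0.171594, 3.97101, 4.14493, 5.13043.
Z = Σ e^(−Eᵢ/kT) = e^(−0.171594) + e^(−3.97101) + e^(−4.14493) + e^(−5.13043) = 0.842321 + 0.0188544 + 0.0158445 + 0.00591402 = 0.882934.
⟨E⟩ = Σ EᵢPᵢ = 12.3250 meV.
S/k_B = ln Z + ⟨E⟩/kT = ln(0.882934) + 12.3250/34.5 = -0.124505 + 0.357246 = 0.2327.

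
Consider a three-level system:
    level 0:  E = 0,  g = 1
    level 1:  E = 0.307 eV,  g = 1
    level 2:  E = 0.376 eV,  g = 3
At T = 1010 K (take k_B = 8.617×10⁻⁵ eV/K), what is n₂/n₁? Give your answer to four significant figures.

1.358

k_BT = 8.617×10⁻⁵ × 1010 K = 0.0870317 eV.
n₂/n₁ = (g₂/g₁) exp[−(E₂−E₁)/kT] = (3/1) × exp(−(0.069 eV)/(0.0870317 eV)) = (3/1) × exp(-0.792815) = 1.358.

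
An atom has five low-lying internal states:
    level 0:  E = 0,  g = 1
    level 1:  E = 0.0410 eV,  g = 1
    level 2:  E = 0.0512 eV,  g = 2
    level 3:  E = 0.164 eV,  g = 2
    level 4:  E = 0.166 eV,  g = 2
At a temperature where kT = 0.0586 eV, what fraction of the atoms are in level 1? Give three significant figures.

0.193

Eᵢ/kT = 0, 0.69966, 0.87372, 2.7986, 2.8328.
Z = Σ gᵢe^(−Eᵢ/kT) = 1·e^(−0) + 1·e^(−0.69966) + 2·e^(−0.87372) + 2·e^(−2.7986) + 2·e^(−2.8328) = 1.0000 + 0.49675 + 0.83479 + 0.12179 + 0.11770 = 2.5710.
P₁ = g₁ e^(−E₁/kT) / Z = 0.49675/2.5710 = 0.193.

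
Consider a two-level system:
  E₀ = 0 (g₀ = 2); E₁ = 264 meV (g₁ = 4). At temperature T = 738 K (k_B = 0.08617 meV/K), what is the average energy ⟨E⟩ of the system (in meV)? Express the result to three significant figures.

8.06 meV

k_BT = 0.08617 × 738 K = 63.593 meV.
Eᵢ/kT = 0, 4.1514.
Z = Σ gᵢe^(−Eᵢ/kT) = 2·e^(−0) + 4·e^(−4.1514) = 2.0000 + 0.062969 = 2.0630.
⟨E⟩ = Σ Eᵢ gᵢe^(−Eᵢ/kT) / Z = (0·2.0000 + 264·0.062969) / 2.0630 = 8.06 meV.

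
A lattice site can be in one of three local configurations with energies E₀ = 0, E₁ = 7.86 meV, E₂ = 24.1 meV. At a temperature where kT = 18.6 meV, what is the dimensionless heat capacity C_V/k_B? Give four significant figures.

0.1917

Eᵢ/kT = 0, 0.422581, 1.29570.
Z = Σ e^(−Eᵢ/kT) = e^(−0) + e^(−0.422581) + e^(−1.29570) = 1.00000 + 0.655353 + 0.273706 = 1.92906.
⟨E⟩ = 6.08970 meV, ⟨E²⟩ = 103.397 meV².
C_V/k_B = (⟨E²⟩ − ⟨E⟩²)/(kT)² = (103.397 − 37.0844)/345.960 = 0.1917.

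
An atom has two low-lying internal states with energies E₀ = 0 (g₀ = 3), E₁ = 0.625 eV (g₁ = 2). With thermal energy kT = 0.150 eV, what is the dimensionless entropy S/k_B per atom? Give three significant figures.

Eᵢ/kT = 0, 4.1667.
Z = Σ gᵢe^(−Eᵢ/kT) = 3·e^(−0) + 2·e^(−4.1667) = 3.0000 + 0.031007 = 3.0310.
⟨E⟩ = Σ EᵢPᵢ = 0.0063937 eV.
S/k_B = ln Z + ⟨E⟩/kT = ln(3.0310) + 0.0063937/0.150 = 1.1089 + 0.042625 = 1.15.

1.15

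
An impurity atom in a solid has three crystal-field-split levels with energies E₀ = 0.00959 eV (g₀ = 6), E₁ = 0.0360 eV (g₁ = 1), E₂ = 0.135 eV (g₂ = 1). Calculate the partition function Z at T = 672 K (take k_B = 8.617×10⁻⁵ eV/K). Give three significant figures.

k_BT = 8.617×10⁻⁵ × 672 K = 0.057906 eV.
Eᵢ/kT = 0.16561, 0.62170, 2.3314.
Z = Σ gᵢe^(−Eᵢ/kT) = 6·e^(−0.16561) + 1·e^(−0.62170) + 1·e^(−2.3314) = 5.0843 + 0.53703 + 0.097160 = 5.7185.

Z = 5.72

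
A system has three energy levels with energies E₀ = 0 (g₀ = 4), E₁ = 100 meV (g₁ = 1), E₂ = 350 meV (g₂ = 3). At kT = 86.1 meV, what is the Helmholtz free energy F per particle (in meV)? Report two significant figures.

Eᵢ/kT = 0, 1.161, 4.065.
Z = Σ gᵢe^(−Eᵢ/kT) = 4·e^(−0) + 1·e^(−1.161) + 3·e^(−4.065) = 4.000 + 0.3132 + 0.05149 = 4.365.
F = −kT ln Z = −86.1 × ln(4.365) = −86.1 × 1.474 = -130 meV.

-130 meV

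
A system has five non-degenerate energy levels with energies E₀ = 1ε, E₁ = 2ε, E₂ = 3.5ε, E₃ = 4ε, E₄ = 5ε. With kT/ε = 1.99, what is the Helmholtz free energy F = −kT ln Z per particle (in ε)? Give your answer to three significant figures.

Eᵢ/kT = 0.50251, 1.0050, 1.7588, 2.0101, 2.5126.
Z = Σ e^(−Eᵢ/kT) = e^(−0.50251) + e^(−1.0050) + e^(−1.7588) + e^(−2.0101) + e^(−2.5126) = 0.60501 + 0.36604 + 0.17225 + 0.13398 + 0.081057 = 1.3583.
F = −kT ln Z = −1.99 × ln(1.3583) = −1.99 × 0.30623 = -0.609 ε.

-0.609 ε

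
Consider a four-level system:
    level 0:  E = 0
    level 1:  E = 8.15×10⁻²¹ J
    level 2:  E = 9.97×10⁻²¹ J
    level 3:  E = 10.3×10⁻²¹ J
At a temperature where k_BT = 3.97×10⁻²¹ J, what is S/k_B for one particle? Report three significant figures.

Eᵢ/kT = 0, 2.0529, 2.5113, 2.5945.
Z = Σ e^(−Eᵢ/kT) = e^(−0) + e^(−2.0529) + e^(−2.5113) + e^(−2.5945) = 1.0000 + 0.12836 + 0.081163 + 0.074683 = 1.2842.
⟨E⟩ = Σ EᵢPᵢ = 2.0437 ×10⁻²¹ J.
S/k_B = ln Z + ⟨E⟩/kT = ln(1.2842) + 2.0437/3.97 = 0.25014 + 0.51479 = 0.765.

0.765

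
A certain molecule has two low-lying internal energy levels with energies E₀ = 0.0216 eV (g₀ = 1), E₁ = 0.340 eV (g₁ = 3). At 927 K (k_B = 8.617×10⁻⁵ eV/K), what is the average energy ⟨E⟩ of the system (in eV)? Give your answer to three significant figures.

0.0384 eV

k_BT = 8.617×10⁻⁵ × 927 K = 0.079880 eV.
Eᵢ/kT = 0.27041, 4.2564.
Z = Σ gᵢe^(−Eᵢ/kT) = 1·e^(−0.27041) + 3·e^(−4.2564) = 0.76307 + 0.042520 = 0.80559.
⟨E⟩ = Σ Eᵢ gᵢe^(−Eᵢ/kT) / Z = (0.0216·0.76307 + 0.340·0.042520) / 0.80559 = 0.0384 eV.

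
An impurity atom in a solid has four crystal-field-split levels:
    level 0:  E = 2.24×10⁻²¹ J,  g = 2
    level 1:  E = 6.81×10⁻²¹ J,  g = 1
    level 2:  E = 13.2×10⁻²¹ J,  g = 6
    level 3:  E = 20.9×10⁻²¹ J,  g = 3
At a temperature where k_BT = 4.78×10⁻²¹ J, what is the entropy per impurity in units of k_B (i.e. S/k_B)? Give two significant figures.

1.8

Eᵢ/kT = 0.4686, 1.425, 2.762, 4.372.
Z = Σ gᵢe^(−Eᵢ/kT) = 2·e^(−0.4686) + 1·e^(−1.425) + 6·e^(−2.762) + 3·e^(−4.372) = 1.252 + 0.2405 + 0.3790 + 0.03788 = 1.909.
⟨E⟩ = Σ EᵢPᵢ = 5.362 ×10⁻²¹ J.
S/k_B = ln Z + ⟨E⟩/kT = ln(1.909) + 5.362/4.78 = 0.6466 + 1.122 = 1.8.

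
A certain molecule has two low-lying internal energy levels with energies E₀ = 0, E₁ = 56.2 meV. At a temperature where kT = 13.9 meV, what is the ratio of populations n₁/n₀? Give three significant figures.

0.0175

n₁/n₀ = exp[−(E₁−E₀)/kT] = exp(−(56.2 meV)/(13.9 meV)) = exp(-4.0432) = 0.0175.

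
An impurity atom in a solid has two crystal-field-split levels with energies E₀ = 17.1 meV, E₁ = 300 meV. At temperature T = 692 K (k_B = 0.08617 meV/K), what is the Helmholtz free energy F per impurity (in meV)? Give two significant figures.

k_BT = 0.08617 × 692 K = 59.63 meV.
Eᵢ/kT = 0.2868, 5.031.
Z = Σ e^(−Eᵢ/kT) = e^(−0.2868) + e^(−5.031) = 0.7507 + 0.006532 = 0.7572.
F = −kT ln Z = −59.63 × ln(0.7572) = −59.63 × -0.2781 = 17 meV.

17 meV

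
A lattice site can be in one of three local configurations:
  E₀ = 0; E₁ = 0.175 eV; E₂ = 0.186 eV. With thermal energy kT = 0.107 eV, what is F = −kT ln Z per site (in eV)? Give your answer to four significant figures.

Eᵢ/kT = 0, 1.63551, 1.73832.
Z = Σ e^(−Eᵢ/kT) = e^(−0) + e^(−1.63551) + e^(−1.73832) = 1.00000 + 0.194853 + 0.175816 = 1.37067.
F = −kT ln Z = −0.107 × ln(1.37067) = −0.107 × 0.315300 = -0.03374 eV.

-0.03374 eV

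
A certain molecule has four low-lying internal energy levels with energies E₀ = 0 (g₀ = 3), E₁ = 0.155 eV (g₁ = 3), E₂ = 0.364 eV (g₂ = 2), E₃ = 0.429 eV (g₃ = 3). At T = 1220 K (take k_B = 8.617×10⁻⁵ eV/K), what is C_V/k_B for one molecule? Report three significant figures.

k_BT = 8.617×10⁻⁵ × 1220 K = 0.10513 eV.
Eᵢ/kT = 0, 1.4744, 3.4624, 4.0807.
Z = Σ gᵢe^(−Eᵢ/kT) = 3·e^(−0) + 3·e^(−1.4744) + 2·e^(−3.4624) + 3·e^(−4.0807) = 3.0000 + 0.68675 + 0.062709 + 0.050687 = 3.8001.
⟨E⟩ = 0.039740 eV, ⟨E²⟩ = 0.0089830 eV².
C_V/k_B = (⟨E²⟩ − ⟨E⟩²)/(kT)² = (0.0089830 − 0.0015793)/0.011052 = 0.670.

0.670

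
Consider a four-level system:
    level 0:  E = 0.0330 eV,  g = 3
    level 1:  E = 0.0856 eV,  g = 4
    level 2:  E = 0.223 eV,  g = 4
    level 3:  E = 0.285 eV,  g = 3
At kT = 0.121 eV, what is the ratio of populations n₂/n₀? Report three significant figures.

0.277

n₂/n₀ = (g₂/g₀) exp[−(E₂−E₀)/kT] = (4/3) × exp(−(0.1900 eV)/(0.121 eV)) = (4/3) × exp(-1.5702) = 0.277.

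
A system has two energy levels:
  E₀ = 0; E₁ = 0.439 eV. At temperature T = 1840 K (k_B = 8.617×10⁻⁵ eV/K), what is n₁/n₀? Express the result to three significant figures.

k_BT = 8.617×10⁻⁵ × 1840 K = 0.15855 eV.
n₁/n₀ = exp[−(E₁−E₀)/kT] = exp(−(0.439 eV)/(0.15855 eV)) = exp(-2.7688) = 0.0627.

0.0627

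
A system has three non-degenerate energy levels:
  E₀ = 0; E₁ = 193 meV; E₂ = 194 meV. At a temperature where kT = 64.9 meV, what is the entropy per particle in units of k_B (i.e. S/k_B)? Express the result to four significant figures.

Eᵢ/kT = 0, 2.97381, 2.98921.
Z = Σ e^(−Eᵢ/kT) = e^(−0) + e^(−2.97381) + e^(−2.98921) = 1.00000 + 0.0511082 + 0.0503272 = 1.10144.
⟨E⟩ = Σ EᵢPᵢ = 17.8197 meV.
S/k_B = ln Z + ⟨E⟩/kT = ln(1.10144) + 17.8197/64.9 = 0.0966184 + 0.274572 = 0.3712.

0.3712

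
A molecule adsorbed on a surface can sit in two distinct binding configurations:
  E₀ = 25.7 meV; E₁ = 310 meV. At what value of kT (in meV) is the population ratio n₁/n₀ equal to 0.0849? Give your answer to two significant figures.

120 meV

n₁/n₀ = exp[−(E₁−E₀)/kT] = 0.0849.
⇒ (E₁−E₀)/kT = ln(1/0.0849) = ln(11.78) = 2.466.
kT = 284.3 meV / 2.466 = 120 meV.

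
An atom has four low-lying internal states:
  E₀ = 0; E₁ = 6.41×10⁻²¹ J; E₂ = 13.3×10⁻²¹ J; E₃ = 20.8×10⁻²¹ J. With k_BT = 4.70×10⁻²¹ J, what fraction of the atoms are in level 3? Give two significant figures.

0.0090

Eᵢ/kT = 0, 1.364, 2.830, 4.426.
Z = Σ e^(−Eᵢ/kT) = e^(−0) + e^(−1.364) + e^(−2.830) + e^(−4.426) = 1.000 + 0.2556 + 0.05901 + 0.01196 = 1.327.
P₃ = e^(−E₃/kT) / Z = 0.01196/1.327 = 0.0090.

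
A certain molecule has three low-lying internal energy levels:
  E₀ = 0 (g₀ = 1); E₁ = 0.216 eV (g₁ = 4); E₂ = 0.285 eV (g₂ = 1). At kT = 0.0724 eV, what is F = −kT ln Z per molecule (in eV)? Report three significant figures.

Eᵢ/kT = 0, 2.9834, 3.9365.
Z = Σ gᵢe^(−Eᵢ/kT) = 1·e^(−0) + 4·e^(−2.9834) + 1·e^(−3.9365) = 1.0000 + 0.20248 + 0.019516 = 1.2220.
F = −kT ln Z = −0.0724 × ln(1.2220) = −0.0724 × 0.20049 = -0.0145 eV.

-0.0145 eV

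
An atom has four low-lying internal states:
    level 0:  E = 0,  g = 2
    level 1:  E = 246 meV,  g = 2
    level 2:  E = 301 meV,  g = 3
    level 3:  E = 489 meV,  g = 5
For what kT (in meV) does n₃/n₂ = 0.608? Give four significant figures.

n₃/n₂ = (g₃/g₂) exp[−(E₃−E₂)/kT] = 0.608.
⇒ (E₃−E₂)/kT = ln((5/3)/0.608) = ln(2.74123) = 1.00841.
kT = 188 meV / 1.00841 = 186.4 meV.

186.4 meV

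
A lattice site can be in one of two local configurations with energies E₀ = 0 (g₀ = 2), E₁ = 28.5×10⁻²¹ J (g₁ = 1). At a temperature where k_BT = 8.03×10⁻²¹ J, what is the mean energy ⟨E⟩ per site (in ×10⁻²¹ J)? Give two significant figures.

Eᵢ/kT = 0, 3.549.
Z = Σ gᵢe^(−Eᵢ/kT) = 2·e^(−0) + 1·e^(−3.549) = 2.000 + 0.02875 = 2.029.
⟨E⟩ = Σ Eᵢ gᵢe^(−Eᵢ/kT) / Z = (0·2.000 + 28.5·0.02875) / 2.029 = 0.40 ×10⁻²¹ J.

0.40 ×10⁻²¹ J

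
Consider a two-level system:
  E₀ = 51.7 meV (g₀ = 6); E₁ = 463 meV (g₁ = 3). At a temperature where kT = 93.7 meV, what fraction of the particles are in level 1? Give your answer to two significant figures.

0.0062

Eᵢ/kT = 0.5518, 4.941.
Z = Σ gᵢe^(−Eᵢ/kT) = 6·e^(−0.5518) + 3·e^(−4.941) = 3.455 + 0.02144 = 3.476.
P₁ = g₁ e^(−E₁/kT) / Z = 0.02144/3.476 = 0.0062.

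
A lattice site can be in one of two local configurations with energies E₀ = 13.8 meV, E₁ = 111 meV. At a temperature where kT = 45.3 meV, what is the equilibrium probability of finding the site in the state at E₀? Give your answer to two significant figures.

Eᵢ/kT = 0.3046, 2.450.
Z = Σ e^(−Eᵢ/kT) = e^(−0.3046) + e^(−2.450) = 0.7374 + 0.08629 = 0.8237.
P₀ = e^(−E₀/kT) / Z = 0.7374/0.8237 = 0.90.

0.90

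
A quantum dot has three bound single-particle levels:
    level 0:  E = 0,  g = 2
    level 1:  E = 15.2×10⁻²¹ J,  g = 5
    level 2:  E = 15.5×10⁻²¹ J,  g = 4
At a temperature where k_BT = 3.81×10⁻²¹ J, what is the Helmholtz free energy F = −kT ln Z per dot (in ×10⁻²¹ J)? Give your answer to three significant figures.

Eᵢ/kT = 0, 3.9895, 4.0682.
Z = Σ gᵢe^(−Eᵢ/kT) = 2·e^(−0) + 5·e^(−3.9895) + 4·e^(−4.0682) = 2.0000 + 0.092545 + 0.068433 = 2.1610.
F = −kT ln Z = −3.81 × ln(2.1610) = −3.81 × 0.77057 = -2.94 ×10⁻²¹ J.

-2.94 ×10⁻²¹ J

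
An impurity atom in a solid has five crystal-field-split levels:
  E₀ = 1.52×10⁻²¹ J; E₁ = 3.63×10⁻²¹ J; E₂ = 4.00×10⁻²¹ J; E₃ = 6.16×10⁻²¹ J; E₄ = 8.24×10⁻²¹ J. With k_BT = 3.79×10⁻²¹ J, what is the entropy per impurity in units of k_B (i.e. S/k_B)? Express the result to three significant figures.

Eᵢ/kT = 0.40106, 0.95778, 1.0554, 1.6253, 2.1741.
Z = Σ e^(−Eᵢ/kT) = e^(−0.40106) + e^(−0.95778) + e^(−1.0554) + e^(−1.6253) + e^(−2.1741) = 0.66961 + 0.38374 + 0.34805 + 0.19685 + 0.11371 = 1.7120.
⟨E⟩ = Σ EᵢPᵢ = 3.4770 ×10⁻²¹ J.
S/k_B = ln Z + ⟨E⟩/kT = ln(1.7120) + 3.4770/3.79 = 0.53766 + 0.91741 = 1.46.

1.46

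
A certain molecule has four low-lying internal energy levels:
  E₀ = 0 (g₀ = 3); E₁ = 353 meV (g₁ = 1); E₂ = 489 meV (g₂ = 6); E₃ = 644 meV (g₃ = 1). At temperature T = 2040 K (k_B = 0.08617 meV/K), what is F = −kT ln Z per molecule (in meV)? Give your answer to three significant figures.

-222 meV

k_BT = 0.08617 × 2040 K = 175.79 meV.
Eᵢ/kT = 0, 2.0081, 2.7817, 3.6635.
Z = Σ gᵢe^(−Eᵢ/kT) = 3·e^(−0) + 1·e^(−2.0081) + 6·e^(−2.7817) + 1·e^(−3.6635) = 3.0000 + 0.13424 + 0.37160 + 0.025643 = 3.5315.
F = −kT ln Z = −175.79 × ln(3.5315) = −175.79 × 1.2617 = -222 meV.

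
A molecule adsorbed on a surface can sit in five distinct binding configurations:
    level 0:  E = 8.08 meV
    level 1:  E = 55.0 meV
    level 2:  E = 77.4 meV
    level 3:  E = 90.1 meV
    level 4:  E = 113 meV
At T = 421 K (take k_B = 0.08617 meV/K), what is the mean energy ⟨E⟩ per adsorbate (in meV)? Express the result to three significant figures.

31.8 meV

k_BT = 0.08617 × 421 K = 36.278 meV.
Eᵢ/kT = 0.22272, 1.5161, 2.1335, 2.4836, 3.1148.
Z = Σ e^(−Eᵢ/kT) = e^(−0.22272) + e^(−1.5161) + e^(−2.1335) + e^(−2.4836) + e^(−3.1148) = 0.80034 + 0.21957 + 0.11842 + 0.083442 + 0.044387 = 1.2662.
⟨E⟩ = Σ Eᵢ e^(−Eᵢ/kT) / Z = (8.08·0.80034 + 55.0·0.21957 + 77.4·0.11842 + 90.1·0.083442 + 113·0.044387) / 1.2662 = 31.8 meV.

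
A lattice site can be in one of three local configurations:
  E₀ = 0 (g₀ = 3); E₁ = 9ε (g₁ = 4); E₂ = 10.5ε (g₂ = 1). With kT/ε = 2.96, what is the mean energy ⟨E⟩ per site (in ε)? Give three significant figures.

0.628 ε

Eᵢ/kT = 0, 3.0405, 3.5473.
Z = Σ gᵢe^(−Eᵢ/kT) = 3·e^(−0) + 4·e^(−3.0405) + 1·e^(−3.5473) = 3.0000 + 0.19124 + 0.028802 = 3.2200.
⟨E⟩ = Σ Eᵢ gᵢe^(−Eᵢ/kT) / Z = (0·3.0000 + 9·0.19124 + 10.5·0.028802) / 3.2200 = 0.628 ε.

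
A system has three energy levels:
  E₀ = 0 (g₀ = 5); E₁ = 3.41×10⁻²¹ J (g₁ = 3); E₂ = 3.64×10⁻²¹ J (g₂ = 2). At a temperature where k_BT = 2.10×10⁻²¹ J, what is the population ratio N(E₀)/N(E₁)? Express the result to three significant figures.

n₀/n₁ = (g₀/g₁) exp[−(E₀−E₁)/kT] = (5/3) × exp(−(-3.41 ×10⁻²¹ J)/(2.10 ×10⁻²¹ J)) = (5/3) × exp(1.6238) = 8.45.

8.45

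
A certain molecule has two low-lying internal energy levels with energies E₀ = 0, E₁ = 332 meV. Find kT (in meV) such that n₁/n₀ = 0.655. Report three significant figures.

n₁/n₀ = exp[−(E₁−E₀)/kT] = 0.655.
⇒ (E₁−E₀)/kT = ln(1/0.655) = ln(1.5267) = 0.42311.
kT = 332 meV / 0.42311 = 785 meV.

785 meV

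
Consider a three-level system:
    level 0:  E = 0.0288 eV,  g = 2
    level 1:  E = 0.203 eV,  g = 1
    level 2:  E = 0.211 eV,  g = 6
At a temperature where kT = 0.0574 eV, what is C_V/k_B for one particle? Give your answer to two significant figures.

Eᵢ/kT = 0.5017, 3.537, 3.676.
Z = Σ gᵢe^(−Eᵢ/kT) = 2·e^(−0.5017) + 1·e^(−3.537) + 6·e^(−3.676) = 1.211 + 0.02910 + 0.1519 = 1.392.
⟨E⟩ = 0.05232 eV, ⟨E²⟩ = 0.006441 eV².
C_V/k_B = (⟨E²⟩ − ⟨E⟩²)/(kT)² = (0.006441 − 0.002737)/0.003295 = 1.1.

1.1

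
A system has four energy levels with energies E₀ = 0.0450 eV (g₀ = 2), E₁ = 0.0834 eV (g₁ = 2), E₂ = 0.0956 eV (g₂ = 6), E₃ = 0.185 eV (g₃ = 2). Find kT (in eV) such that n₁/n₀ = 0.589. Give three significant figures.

n₁/n₀ = (g₁/g₀) exp[−(E₁−E₀)/kT] = 0.589.
⇒ (E₁−E₀)/kT = ln((2/2)/0.589) = ln(1.6978) = 0.52933.
kT = 0.0384 eV / 0.52933 = 0.0725 eV.

0.0725 eV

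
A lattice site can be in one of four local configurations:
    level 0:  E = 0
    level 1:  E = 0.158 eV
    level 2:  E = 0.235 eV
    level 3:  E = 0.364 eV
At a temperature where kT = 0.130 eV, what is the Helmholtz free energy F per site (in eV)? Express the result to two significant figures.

Eᵢ/kT = 0, 1.215, 1.808, 2.800.
Z = Σ e^(−Eᵢ/kT) = e^(−0) + e^(−1.215) + e^(−1.808) + e^(−2.800) = 1.000 + 0.2967 + 0.1640 + 0.06081 = 1.522.
F = −kT ln Z = −0.130 × ln(1.522) = −0.130 × 0.4200 = -0.055 eV.

-0.055 eV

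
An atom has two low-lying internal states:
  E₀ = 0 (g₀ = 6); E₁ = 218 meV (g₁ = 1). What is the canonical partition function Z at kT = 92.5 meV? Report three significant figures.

Z = 6.09

Eᵢ/kT = 0, 2.3568.
Z = Σ gᵢe^(−Eᵢ/kT) = 6·e^(−0) + 1·e^(−2.3568) = 6.0000 + 0.094723 = 6.0947.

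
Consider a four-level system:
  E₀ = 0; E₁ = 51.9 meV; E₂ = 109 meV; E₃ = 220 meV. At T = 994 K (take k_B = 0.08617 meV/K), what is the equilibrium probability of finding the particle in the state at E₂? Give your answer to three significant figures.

k_BT = 0.08617 × 994 K = 85.653 meV.
Eᵢ/kT = 0, 0.60593, 1.2726, 2.5685.
Z = Σ e^(−Eᵢ/kT) = e^(−0) + e^(−0.60593) + e^(−1.2726) + e^(−2.5685) = 1.0000 + 0.54557 + 0.28010 + 0.076650 = 1.9023.
P₂ = e^(−E₂/kT) / Z = 0.28010/1.9023 = 0.147.

0.147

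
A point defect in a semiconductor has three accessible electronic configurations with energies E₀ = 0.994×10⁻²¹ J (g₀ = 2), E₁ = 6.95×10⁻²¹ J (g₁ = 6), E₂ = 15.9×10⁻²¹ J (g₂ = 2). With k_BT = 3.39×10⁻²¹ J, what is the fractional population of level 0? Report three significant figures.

Eᵢ/kT = 0.29322, 2.0501, 4.6903.
Z = Σ gᵢe^(−Eᵢ/kT) = 2·e^(−0.29322) + 6·e^(−2.0501) + 2·e^(−4.6903) = 1.4917 + 0.77233 + 0.018368 = 2.2824.
P₀ = g₀ e^(−E₀/kT) / Z = 1.4917/2.2824 = 0.654.

0.654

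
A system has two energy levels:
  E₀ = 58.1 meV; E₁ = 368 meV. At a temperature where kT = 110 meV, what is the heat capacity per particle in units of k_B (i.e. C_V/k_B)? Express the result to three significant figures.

0.422

Eᵢ/kT = 0.52818, 3.3455.
Z = Σ e^(−Eᵢ/kT) = e^(−0.52818) + e^(−3.3455) = 0.58968 + 0.035243 = 0.62492.
⟨E⟩ = 75.577 meV, ⟨E²⟩ = 10823 meV².
C_V/k_B = (⟨E²⟩ − ⟨E⟩²)/(kT)² = (10823 − 5711.9)/12100 = 0.422.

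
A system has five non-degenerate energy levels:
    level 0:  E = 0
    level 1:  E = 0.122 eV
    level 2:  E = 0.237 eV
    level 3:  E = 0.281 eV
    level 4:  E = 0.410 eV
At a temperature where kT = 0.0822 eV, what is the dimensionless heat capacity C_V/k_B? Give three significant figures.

Eᵢ/kT = 0, 1.4842, 2.8832, 3.4185, 4.9878.
Z = Σ e^(−Eᵢ/kT) = e^(−0) + e^(−1.4842) + e^(−2.8832) + e^(−3.4185) + e^(−4.9878) = 1.0000 + 0.22668 + 0.055955 + 0.032762 + 0.0068207 = 1.3222.
⟨E⟩ = 0.040023 eV, ⟨E²⟩ = 0.0077525 eV².
C_V/k_B = (⟨E²⟩ − ⟨E⟩²)/(kT)² = (0.0077525 − 0.0016018)/0.0067568 = 0.910.

0.910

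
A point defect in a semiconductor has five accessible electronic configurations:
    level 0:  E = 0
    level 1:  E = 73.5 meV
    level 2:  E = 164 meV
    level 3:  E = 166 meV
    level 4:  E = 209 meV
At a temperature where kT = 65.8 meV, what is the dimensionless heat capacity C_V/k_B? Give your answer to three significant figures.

Eᵢ/kT = 0, 1.1170, 2.4924, 2.5228, 3.1763.
Z = Σ e^(−Eᵢ/kT) = e^(−0) + e^(−1.1170) + e^(−2.4924) + e^(−2.5228) + e^(−3.1763) = 1.0000 + 0.32726 + 0.082711 + 0.080235 + 0.041740 = 1.5319.
⟨E⟩ = 38.946 meV, ⟨E²⟩ = 5239.7 meV².
C_V/k_B = (⟨E²⟩ − ⟨E⟩²)/(kT)² = (5239.7 − 1516.8)/4329.6 = 0.860.

0.860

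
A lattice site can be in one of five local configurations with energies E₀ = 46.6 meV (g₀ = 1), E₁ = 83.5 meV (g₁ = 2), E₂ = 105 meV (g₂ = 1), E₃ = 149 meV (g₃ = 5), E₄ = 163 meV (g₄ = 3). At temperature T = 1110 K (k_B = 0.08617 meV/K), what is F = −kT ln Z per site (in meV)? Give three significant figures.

k_BT = 0.08617 × 1110 K = 95.649 meV.
Eᵢ/kT = 0.48720, 0.87298, 1.0978, 1.5578, 1.7041.
Z = Σ gᵢe^(−Eᵢ/kT) = 1·e^(−0.48720) + 2·e^(−0.87298) + 1·e^(−1.0978) + 5·e^(−1.5578) + 3·e^(−1.7041) = 0.61434 + 0.83541 + 0.33360 + 1.0530 + 0.54581 = 3.3822.
F = −kT ln Z = −95.649 × ln(3.3822) = −95.649 × 1.2185 = -117 meV.

-117 meV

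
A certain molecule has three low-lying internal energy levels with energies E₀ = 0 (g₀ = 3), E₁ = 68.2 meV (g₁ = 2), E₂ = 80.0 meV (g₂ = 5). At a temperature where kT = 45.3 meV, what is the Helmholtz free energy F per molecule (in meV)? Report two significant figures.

Eᵢ/kT = 0, 1.506, 1.766.
Z = Σ gᵢe^(−Eᵢ/kT) = 3·e^(−0) + 2·e^(−1.506) + 5·e^(−1.766) = 3.000 + 0.4436 + 0.8551 = 4.299.
F = −kT ln Z = −45.3 × ln(4.299) = −45.3 × 1.458 = -66 meV.

-66 meV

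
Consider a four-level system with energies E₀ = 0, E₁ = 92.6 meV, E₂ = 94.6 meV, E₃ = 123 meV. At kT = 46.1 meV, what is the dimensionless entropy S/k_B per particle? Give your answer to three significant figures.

Eᵢ/kT = 0, 2.0087, 2.0521, 2.6681.
Z = Σ e^(−Eᵢ/kT) = e^(−0) + e^(−2.0087) + e^(−2.0521) + e^(−2.6681) = 1.0000 + 0.13416 + 0.12846 + 0.069384 = 1.3320.
⟨E⟩ = Σ EᵢPᵢ = 24.857 meV.
S/k_B = ln Z + ⟨E⟩/kT = ln(1.3320) + 24.857/46.1 = 0.28668 + 0.53920 = 0.826.

0.826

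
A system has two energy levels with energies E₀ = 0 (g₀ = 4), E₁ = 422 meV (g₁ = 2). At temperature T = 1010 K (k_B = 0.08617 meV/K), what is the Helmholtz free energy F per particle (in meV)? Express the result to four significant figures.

k_BT = 0.08617 × 1010 K = 87.0317 meV.
Eᵢ/kT = 0, 4.84881.
Z = Σ gᵢe^(−Eᵢ/kT) = 4·e^(−0) + 2·e^(−4.84881) = 4.00000 + 0.0156754 = 4.01568.
F = −kT ln Z = −87.0317 × ln(4.01568) = −87.0317 × 1.39021 = -121.0 meV.

-121.0 meV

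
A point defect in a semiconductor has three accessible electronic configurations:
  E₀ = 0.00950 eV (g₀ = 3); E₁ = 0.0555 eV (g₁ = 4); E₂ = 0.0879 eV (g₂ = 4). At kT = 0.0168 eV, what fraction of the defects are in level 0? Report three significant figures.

0.910

Eᵢ/kT = 0.56548, 3.3036, 5.2321.
Z = Σ gᵢe^(−Eᵢ/kT) = 3·e^(−0.56548) + 4·e^(−3.3036) + 4·e^(−5.2321) = 1.7043 + 0.14700 + 0.021369 = 1.8727.
P₀ = g₀ e^(−E₀/kT) / Z = 1.7043/1.8727 = 0.910.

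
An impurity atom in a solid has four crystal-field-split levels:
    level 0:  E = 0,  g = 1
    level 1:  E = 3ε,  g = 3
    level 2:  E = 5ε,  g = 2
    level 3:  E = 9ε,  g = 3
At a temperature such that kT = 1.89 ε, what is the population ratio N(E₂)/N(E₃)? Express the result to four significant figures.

5.534

n₂/n₃ = (g₂/g₃) exp[−(E₂−E₃)/kT] = (2/3) × exp(−(-4ε)/(1.89ε)) = (2/3) × exp(2.11640) = 5.534.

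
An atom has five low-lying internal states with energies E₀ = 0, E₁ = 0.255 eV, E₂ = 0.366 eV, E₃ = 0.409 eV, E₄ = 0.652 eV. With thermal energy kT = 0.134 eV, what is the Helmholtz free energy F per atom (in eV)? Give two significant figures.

Eᵢ/kT = 0, 1.903, 2.731, 3.052, 4.866.
Z = Σ e^(−Eᵢ/kT) = e^(−0) + e^(−1.903) + e^(−2.731) + e^(−3.052) + e^(−4.866) = 1.000 + 0.1491 + 0.06515 + 0.04726 + 0.007704 = 1.269.
F = −kT ln Z = −0.134 × ln(1.269) = −0.134 × 0.2382 = -0.032 eV.

-0.032 eV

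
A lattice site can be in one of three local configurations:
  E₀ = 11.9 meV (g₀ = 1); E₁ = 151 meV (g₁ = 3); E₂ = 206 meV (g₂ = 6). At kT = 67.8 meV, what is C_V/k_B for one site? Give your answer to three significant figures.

1.51

Eᵢ/kT = 0.17552, 2.2271, 3.0383.
Z = Σ gᵢe^(−Eᵢ/kT) = 1·e^(−0.17552) + 3·e^(−2.2271) + 6·e^(−3.0383) = 0.83902 + 0.32352 + 0.28750 = 1.4500.
⟨E⟩ = 81.421 meV, ⟨E²⟩ = 13583 meV².
C_V/k_B = (⟨E²⟩ − ⟨E⟩²)/(kT)² = (13583 − 6629.4)/4596.8 = 1.51.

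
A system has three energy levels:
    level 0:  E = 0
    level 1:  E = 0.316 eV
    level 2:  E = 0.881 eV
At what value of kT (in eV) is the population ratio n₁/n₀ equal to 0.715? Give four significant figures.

n₁/n₀ = exp[−(E₁−E₀)/kT] = 0.715.
⇒ (E₁−E₀)/kT = ln(1/0.715) = ln(1.39860) = 0.335472.
kT = 0.316 eV / 0.335472 = 0.9420 eV.

0.9420 eV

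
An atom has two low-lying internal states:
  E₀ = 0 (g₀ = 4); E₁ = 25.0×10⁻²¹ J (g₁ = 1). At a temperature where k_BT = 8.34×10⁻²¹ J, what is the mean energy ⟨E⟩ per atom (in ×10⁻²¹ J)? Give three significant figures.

Eᵢ/kT = 0, 2.9976.
Z = Σ gᵢe^(−Eᵢ/kT) = 4·e^(−0) + 1·e^(−2.9976) = 4.0000 + 0.049907 = 4.0499.
⟨E⟩ = Σ Eᵢ gᵢe^(−Eᵢ/kT) / Z = (0·4.0000 + 25.0·0.049907) / 4.0499 = 0.308 ×10⁻²¹ J.

0.308 ×10⁻²¹ J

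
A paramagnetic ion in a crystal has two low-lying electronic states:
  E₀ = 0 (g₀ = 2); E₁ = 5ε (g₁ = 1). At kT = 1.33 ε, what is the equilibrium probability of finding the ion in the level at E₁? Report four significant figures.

0.01151

Eᵢ/kT = 0, 3.75940.
Z = Σ gᵢe^(−Eᵢ/kT) = 2·e^(−0) + 1·e^(−3.75940) = 2.00000 + 0.0232977 = 2.02330.
P₁ = g₁ e^(−E₁/kT) / Z = 0.0232977/2.02330 = 0.01151.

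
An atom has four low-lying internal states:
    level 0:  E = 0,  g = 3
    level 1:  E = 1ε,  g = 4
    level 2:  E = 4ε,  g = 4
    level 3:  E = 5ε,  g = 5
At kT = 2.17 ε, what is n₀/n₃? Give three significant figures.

n₀/n₃ = (g₀/g₃) exp[−(E₀−E₃)/kT] = (3/5) × exp(−(-5ε)/(2.17ε)) = (3/5) × exp(2.3041) = 6.01.

6.01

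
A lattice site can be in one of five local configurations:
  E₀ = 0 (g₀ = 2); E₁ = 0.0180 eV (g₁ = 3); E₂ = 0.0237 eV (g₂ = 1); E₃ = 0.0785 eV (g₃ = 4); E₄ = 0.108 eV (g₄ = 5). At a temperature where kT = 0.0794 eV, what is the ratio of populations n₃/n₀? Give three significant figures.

n₃/n₀ = (g₃/g₀) exp[−(E₃−E₀)/kT] = (4/2) × exp(−(0.0785 eV)/(0.0794 eV)) = (4/2) × exp(-0.98866) = 0.744.

0.744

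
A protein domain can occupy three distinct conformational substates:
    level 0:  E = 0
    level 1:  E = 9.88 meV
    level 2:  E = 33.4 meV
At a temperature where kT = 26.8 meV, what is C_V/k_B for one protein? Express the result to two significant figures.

0.18

Eᵢ/kT = 0, 0.3687, 1.246.
Z = Σ e^(−Eᵢ/kT) = e^(−0) + e^(−0.3687) + e^(−1.246) = 1.000 + 0.6916 + 0.2877 = 1.979.
⟨E⟩ = 8.308 meV, ⟨E²⟩ = 196.3 meV².
C_V/k_B = (⟨E²⟩ − ⟨E⟩²)/(kT)² = (196.3 − 69.02)/718.2 = 0.18.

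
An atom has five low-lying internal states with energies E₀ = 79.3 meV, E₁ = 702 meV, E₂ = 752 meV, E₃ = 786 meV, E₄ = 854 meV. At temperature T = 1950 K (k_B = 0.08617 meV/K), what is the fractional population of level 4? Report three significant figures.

0.00932

k_BT = 0.08617 × 1950 K = 168.03 meV.
Eᵢ/kT = 0.47194, 4.1778, 4.4754, 4.6777, 5.0824.
Z = Σ e^(−Eᵢ/kT) = e^(−0.47194) + e^(−4.1778) + e^(−4.4754) + e^(−4.6777) + e^(−5.0824) = 0.62379 + 0.015332 + 0.011386 + 0.0093004 + 0.0062050 = 0.66601.
P₄ = e^(−E₄/kT) / Z = 0.0062050/0.66601 = 0.00932.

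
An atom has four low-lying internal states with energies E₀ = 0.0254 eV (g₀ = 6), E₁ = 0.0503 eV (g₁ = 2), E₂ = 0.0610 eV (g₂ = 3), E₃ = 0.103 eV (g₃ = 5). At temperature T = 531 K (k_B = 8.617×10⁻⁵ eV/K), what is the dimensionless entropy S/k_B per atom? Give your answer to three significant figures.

k_BT = 8.617×10⁻⁵ × 531 K = 0.045756 eV.
Eᵢ/kT = 0.55512, 1.0993, 1.3332, 2.2511.
Z = Σ gᵢe^(−Eᵢ/kT) = 6·e^(−0.55512) + 2·e^(−1.0993) + 3·e^(−1.3332) + 5·e^(−2.2511) = 3.4440 + 0.66621 + 0.79090 + 0.52642 = 5.4275.
⟨E⟩ = Σ EᵢPᵢ = 0.041171 eV.
S/k_B = ln Z + ⟨E⟩/kT = ln(5.4275) + 0.041171/0.045756 = 1.6915 + 0.89979 = 2.59.

2.59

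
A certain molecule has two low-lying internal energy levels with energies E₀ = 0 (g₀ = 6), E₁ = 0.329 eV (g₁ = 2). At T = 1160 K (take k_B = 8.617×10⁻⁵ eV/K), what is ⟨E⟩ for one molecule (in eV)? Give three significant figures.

0.00403 eV

k_BT = 8.617×10⁻⁵ × 1160 K = 0.099957 eV.
Eᵢ/kT = 0, 3.2914.
Z = Σ gᵢe^(−Eᵢ/kT) = 6·e^(−0) + 2·e^(−3.2914) = 6.0000 + 0.074403 = 6.0744.
⟨E⟩ = Σ Eᵢ gᵢe^(−Eᵢ/kT) / Z = (0·6.0000 + 0.329·0.074403) / 6.0744 = 0.00403 eV.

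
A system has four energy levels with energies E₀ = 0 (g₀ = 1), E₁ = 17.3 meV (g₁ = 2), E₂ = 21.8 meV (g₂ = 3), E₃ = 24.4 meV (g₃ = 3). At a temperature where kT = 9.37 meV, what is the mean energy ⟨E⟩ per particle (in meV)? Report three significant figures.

9.43 meV

Eᵢ/kT = 0, 1.8463, 2.3266, 2.6041.
Z = Σ gᵢe^(−Eᵢ/kT) = 1·e^(−0) + 2·e^(−1.8463) + 3·e^(−2.3266) + 3·e^(−2.6041) = 1.0000 + 0.31564 + 0.29288 + 0.22191 = 1.8304.
⟨E⟩ = Σ Eᵢ gᵢe^(−Eᵢ/kT) / Z = (0·1.0000 + 17.3·0.31564 + 21.8·0.29288 + 24.4·0.22191) / 1.8304 = 9.43 meV.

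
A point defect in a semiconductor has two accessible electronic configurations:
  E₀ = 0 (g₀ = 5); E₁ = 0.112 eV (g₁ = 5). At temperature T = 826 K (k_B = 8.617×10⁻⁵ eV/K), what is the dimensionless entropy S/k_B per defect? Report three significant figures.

k_BT = 8.617×10⁻⁵ × 826 K = 0.071176 eV.
Eᵢ/kT = 0, 1.5736.
Z = Σ gᵢe^(−Eᵢ/kT) = 5·e^(−0) + 5·e^(−1.5736) = 5.0000 + 1.0365 = 6.0365.
⟨E⟩ = Σ EᵢPᵢ = 0.019231 eV.
S/k_B = ln Z + ⟨E⟩/kT = ln(6.0365) + 0.019231/0.071176 = 1.7978 + 0.27019 = 2.07.

2.07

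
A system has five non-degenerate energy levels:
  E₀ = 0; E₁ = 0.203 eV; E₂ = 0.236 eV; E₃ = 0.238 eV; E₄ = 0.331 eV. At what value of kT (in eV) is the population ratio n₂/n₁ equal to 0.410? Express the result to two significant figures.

n₂/n₁ = exp[−(E₂−E₁)/kT] = 0.410.
⇒ (E₂−E₁)/kT = ln(1/0.410) = ln(2.439) = 0.8916.
kT = 0.033 eV / 0.8916 = 0.037 eV.

0.037 eV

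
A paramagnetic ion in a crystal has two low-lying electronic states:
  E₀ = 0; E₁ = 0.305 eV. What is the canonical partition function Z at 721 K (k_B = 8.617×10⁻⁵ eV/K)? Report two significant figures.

Z = 1.0

k_BT = 8.617×10⁻⁵ × 721 K = 0.06213 eV.
Eᵢ/kT = 0, 4.909.
Z = Σ e^(−Eᵢ/kT) = e^(−0) + e^(−4.909) = 1.000 + 0.007380 = 1.007.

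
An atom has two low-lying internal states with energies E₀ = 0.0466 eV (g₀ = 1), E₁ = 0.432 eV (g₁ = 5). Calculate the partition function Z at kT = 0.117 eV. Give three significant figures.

Eᵢ/kT = 0.39829, 3.6923.
Z = Σ gᵢe^(−Eᵢ/kT) = 1·e^(−0.39829) + 5·e^(−3.6923) = 0.67147 + 0.12457 = 0.79604.

Z = 0.796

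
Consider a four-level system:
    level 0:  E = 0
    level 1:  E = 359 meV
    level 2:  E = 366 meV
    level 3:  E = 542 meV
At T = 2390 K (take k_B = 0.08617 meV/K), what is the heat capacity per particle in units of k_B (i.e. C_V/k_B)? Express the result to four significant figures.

0.7895

k_BT = 0.08617 × 2390 K = 205.946 meV.
Eᵢ/kT = 0, 1.74318, 1.77716, 2.63176.
Z = Σ e^(−Eᵢ/kT) = e^(−0) + e^(−1.74318) + e^(−1.77716) + e^(−2.63176) = 1.00000 + 0.174963 + 0.169118 + 0.0719517 = 1.41603.
⟨E⟩ = 115.610 meV, ⟨E²⟩ = 46849.7 meV².
C_V/k_B = (⟨E²⟩ − ⟨E⟩²)/(kT)² = (46849.7 − 13365.7)/42413.8 = 0.7895.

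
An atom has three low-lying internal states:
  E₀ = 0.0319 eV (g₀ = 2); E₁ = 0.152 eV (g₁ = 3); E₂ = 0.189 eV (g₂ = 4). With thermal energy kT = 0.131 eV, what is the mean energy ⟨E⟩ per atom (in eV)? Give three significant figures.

0.108 eV

Eᵢ/kT = 0.24351, 1.1603, 1.4427.
Z = Σ gᵢe^(−Eᵢ/kT) = 2·e^(−0.24351) + 3·e^(−1.1603) + 4·e^(−1.4427) = 1.5677 + 0.94018 + 0.94516 = 3.4530.
⟨E⟩ = Σ Eᵢ gᵢe^(−Eᵢ/kT) / Z = (0.0319·1.5677 + 0.152·0.94018 + 0.189·0.94516) / 3.4530 = 0.108 eV.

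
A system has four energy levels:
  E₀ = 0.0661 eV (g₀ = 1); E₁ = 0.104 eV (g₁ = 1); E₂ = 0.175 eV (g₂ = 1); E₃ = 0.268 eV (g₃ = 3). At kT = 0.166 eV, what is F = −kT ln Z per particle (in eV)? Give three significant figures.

-0.127 eV

Eᵢ/kT = 0.39819, 0.62651, 1.0542, 1.6145.
Z = Σ gᵢe^(−Eᵢ/kT) = 1·e^(−0.39819) + 1·e^(−0.62651) + 1·e^(−1.0542) + 3·e^(−1.6145) = 0.67153 + 0.53445 + 0.34847 + 0.59697 = 2.1514.
F = −kT ln Z = −0.166 × ln(2.1514) = −0.166 × 0.76612 = -0.127 eV.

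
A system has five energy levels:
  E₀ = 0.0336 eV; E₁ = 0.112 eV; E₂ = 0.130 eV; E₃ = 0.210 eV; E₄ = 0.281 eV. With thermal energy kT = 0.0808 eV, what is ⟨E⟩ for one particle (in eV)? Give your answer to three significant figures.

Eᵢ/kT = 0.41584, 1.3861, 1.6089, 2.5990, 3.4777.
Z = Σ e^(−Eᵢ/kT) = e^(−0.41584) + e^(−1.3861) + e^(−1.6089) + e^(−2.5990) + e^(−3.4777) = 0.65979 + 0.25005 + 0.20011 + 0.074348 + 0.030878 = 1.2152.
⟨E⟩ = Σ Eᵢ e^(−Eᵢ/kT) / Z = (0.0336·0.65979 + 0.112·0.25005 + 0.130·0.20011 + 0.210·0.074348 + 0.281·0.030878) / 1.2152 = 0.0827 eV.

0.0827 eV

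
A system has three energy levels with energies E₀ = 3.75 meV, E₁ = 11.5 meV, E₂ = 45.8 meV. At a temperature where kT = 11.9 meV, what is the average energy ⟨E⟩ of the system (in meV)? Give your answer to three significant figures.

7.15 meV

Eᵢ/kT = 0.31513, 0.96639, 3.8487.
Z = Σ e^(−Eᵢ/kT) = e^(−0.31513) + e^(−0.96639) + e^(−3.8487) = 0.72969 + 0.38045 + 0.021307 = 1.1314.
⟨E⟩ = Σ Eᵢ e^(−Eᵢ/kT) / Z = (3.75·0.72969 + 11.5·0.38045 + 45.8·0.021307) / 1.1314 = 7.15 meV.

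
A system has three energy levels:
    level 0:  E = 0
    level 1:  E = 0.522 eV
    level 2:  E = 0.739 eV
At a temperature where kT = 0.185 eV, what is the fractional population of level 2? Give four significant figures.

Eᵢ/kT = 0, 2.82162, 3.99459.
Z = Σ e^(−Eᵢ/kT) = e^(−0) + e^(−2.82162) + e^(−3.99459) = 1.00000 + 0.0595095 + 0.0184150 = 1.07792.
P₂ = e^(−E₂/kT) / Z = 0.0184150/1.07792 = 0.01708.

0.01708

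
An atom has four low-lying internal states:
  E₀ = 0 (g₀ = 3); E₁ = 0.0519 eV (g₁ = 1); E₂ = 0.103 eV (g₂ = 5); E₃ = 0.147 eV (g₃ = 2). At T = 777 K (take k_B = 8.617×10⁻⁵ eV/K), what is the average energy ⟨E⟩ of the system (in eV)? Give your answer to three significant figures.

k_BT = 8.617×10⁻⁵ × 777 K = 0.066954 eV.
Eᵢ/kT = 0, 0.77516, 1.5384, 2.1955.
Z = Σ gᵢe^(−Eᵢ/kT) = 3·e^(−0) + 1·e^(−0.77516) + 5·e^(−1.5384) + 2·e^(−2.1955) = 3.0000 + 0.46063 + 1.0736 + 0.22261 = 4.7568.
⟨E⟩ = Σ Eᵢ gᵢe^(−Eᵢ/kT) / Z = (0·3.0000 + 0.0519·0.46063 + 0.103·1.0736 + 0.147·0.22261) / 4.7568 = 0.0352 eV.

0.0352 eV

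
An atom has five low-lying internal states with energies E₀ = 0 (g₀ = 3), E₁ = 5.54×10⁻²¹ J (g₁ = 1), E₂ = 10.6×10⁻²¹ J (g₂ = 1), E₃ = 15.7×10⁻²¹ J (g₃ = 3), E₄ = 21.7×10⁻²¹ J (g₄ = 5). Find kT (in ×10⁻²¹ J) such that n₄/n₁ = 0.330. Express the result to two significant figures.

n₄/n₁ = (g₄/g₁) exp[−(E₄−E₁)/kT] = 0.330.
⇒ (E₄−E₁)/kT = ln((5/1)/0.330) = ln(15.15) = 2.718.
kT = 16.16 ×10⁻²¹ J / 2.718 = 5.9 ×10⁻²¹ J.

5.9 ×10⁻²¹ J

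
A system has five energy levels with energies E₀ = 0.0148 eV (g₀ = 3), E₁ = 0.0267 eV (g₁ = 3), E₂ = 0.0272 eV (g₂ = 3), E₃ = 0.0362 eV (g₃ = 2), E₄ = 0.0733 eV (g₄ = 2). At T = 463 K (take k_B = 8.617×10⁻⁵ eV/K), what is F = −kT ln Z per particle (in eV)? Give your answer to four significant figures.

-0.07311 eV

k_BT = 8.617×10⁻⁵ × 463 K = 0.0398967 eV.
Eᵢ/kT = 0.370958, 0.669228, 0.681761, 0.907343, 1.83724.
Z = Σ gᵢe^(−Eᵢ/kT) = 3·e^(−0.370958) + 3·e^(−0.669228) + 3·e^(−0.681761) + 2·e^(−0.907343) + 2·e^(−1.83724) = 2.07022 + 1.53631 + 1.51718 + 0.807190 + 0.318513 = 6.24941.
F = −kT ln Z = −0.0398967 × ln(6.24941) = −0.0398967 × 1.83249 = -0.07311 eV.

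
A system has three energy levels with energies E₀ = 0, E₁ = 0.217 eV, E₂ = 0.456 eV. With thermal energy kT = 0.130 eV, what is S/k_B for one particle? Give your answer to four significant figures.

0.5419

Eᵢ/kT = 0, 1.66923, 3.50769.
Z = Σ e^(−Eᵢ/kT) = e^(−0) + e^(−1.66923) + e^(−3.50769) = 1.00000 + 0.188392 + 0.0299661 = 1.21836.
⟨E⟩ = Σ EᵢPᵢ = 0.0447697 eV.
S/k_B = ln Z + ⟨E⟩/kT = ln(1.21836) + 0.0447697/0.130 = 0.197506 + 0.344382 = 0.5419.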